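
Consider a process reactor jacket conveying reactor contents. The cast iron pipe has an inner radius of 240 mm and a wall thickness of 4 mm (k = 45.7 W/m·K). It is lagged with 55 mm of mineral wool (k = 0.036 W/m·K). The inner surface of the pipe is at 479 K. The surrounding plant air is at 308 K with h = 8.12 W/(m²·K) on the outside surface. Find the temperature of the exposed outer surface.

Per-layer cylindrical resistances, series-summed:
R_cast iron pipe wall = ln(244/240)/(2π×45.7×1) = 5.756×10^-5 K/W
R_mineral wool = ln(299/244)/(2π×0.036×1) = 0.8987 K/W
R_outer film = 1/(h_o·2πr_oL) = 1/(8.12×2π×0.299×1) = 0.06555 K/W
R_total = 0.9643 K/W
Q = ΔT/R_total = 171/0.9643
Q = 177 W/m
T_interface = T_inner − Q·ΣR(inner→interface) = 479 − 177×0.8987

T ≈ 320 K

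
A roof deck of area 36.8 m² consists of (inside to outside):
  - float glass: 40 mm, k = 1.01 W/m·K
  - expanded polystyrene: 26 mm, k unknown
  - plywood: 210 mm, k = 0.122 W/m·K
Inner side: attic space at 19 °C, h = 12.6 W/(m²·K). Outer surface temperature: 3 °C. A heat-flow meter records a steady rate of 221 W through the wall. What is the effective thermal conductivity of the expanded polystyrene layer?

Model the wall as resistances in series:
R_inner film = 1/(h_i·A) = 1/(12.6×36.8) = 0.002157 K/W
R_float glass = L/(kA) = 0.04/(1.01×36.8) = 0.001076 K/W
R_plywood = L/(kA) = 0.21/(0.122×36.8) = 0.04677 K/W
Sum of known resistances R_other = 0.05001 K/W
Total R = ΔT/Q = 16/221 = 0.0724 K/W
R_expanded polystyrene = R_total − R_other = 0.02239 K/W
k = L/(R·A) = 0.026/(0.02239×36.8)

k ≈ 0.0316 W/(m·K)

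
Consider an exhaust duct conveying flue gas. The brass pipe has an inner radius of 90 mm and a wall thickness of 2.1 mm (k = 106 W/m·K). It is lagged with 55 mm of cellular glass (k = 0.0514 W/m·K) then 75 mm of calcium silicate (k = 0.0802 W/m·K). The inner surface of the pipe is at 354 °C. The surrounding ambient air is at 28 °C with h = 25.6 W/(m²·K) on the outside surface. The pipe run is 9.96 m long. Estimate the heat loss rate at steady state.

Radial resistances (cylindrical: R_cond = ln(r_o/r_i)/(2πkL), R_conv = 1/(h·2πrL)):
R_brass pipe wall = ln(92.1/90)/(2π×106×9.96) = 3.477×10^-6 K/W
R_cellular glass = ln(147.1/92.1)/(2π×0.0514×9.96) = 0.1456 K/W
R_calcium silicate = ln(222.1/147.1)/(2π×0.0802×9.96) = 0.08209 K/W
R_outer film = 1/(h_o·2πr_oL) = 1/(25.6×2π×0.2221×9.96) = 0.00281 K/W
R_total = 0.2305 K/W
Q = ΔT/R_total = 326/0.2305

Q ≈ 1410 W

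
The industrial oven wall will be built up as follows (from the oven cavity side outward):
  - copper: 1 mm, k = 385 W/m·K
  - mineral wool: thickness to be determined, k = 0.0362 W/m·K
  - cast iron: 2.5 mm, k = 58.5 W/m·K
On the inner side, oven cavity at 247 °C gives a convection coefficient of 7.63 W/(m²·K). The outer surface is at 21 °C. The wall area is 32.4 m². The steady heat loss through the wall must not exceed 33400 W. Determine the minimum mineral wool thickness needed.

Model the wall as resistances in series:
R_inner film = 1/(h_i·A) = 1/(7.63×32.4) = 0.004045 K/W
R_copper = L/(kA) = 0.001/(385×32.4) = 8.017×10^-8 K/W
R_cast iron = L/(kA) = 0.0025/(58.5×32.4) = 1.319×10^-6 K/W
Sum of the known resistances R_other = 0.004047 K/W
Required total resistance R_tot = ΔT/Q_allow = 226/33400 = 0.006766 K/W
R_mineral wool = R_tot − R_other = 0.00272 K/W
L = R·k·A = 0.00272×0.0362×32.4

L ≈ 3.19 mm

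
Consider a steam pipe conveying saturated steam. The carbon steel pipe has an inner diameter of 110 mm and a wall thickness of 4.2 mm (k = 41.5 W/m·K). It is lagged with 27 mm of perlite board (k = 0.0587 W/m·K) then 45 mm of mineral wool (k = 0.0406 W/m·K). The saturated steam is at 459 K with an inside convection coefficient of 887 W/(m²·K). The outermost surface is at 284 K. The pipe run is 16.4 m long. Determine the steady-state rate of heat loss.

Q ≈ 1080 W

Radial resistances (cylindrical: R_cond = ln(r_o/r_i)/(2πkL), R_conv = 1/(h·2πrL)):
R_inner film = 1/(h_i·2πr₁L) = 1/(887×2π×0.055×16.4) = 1.989×10^-4 K/W
R_carbon steel pipe wall = ln(59.2/55)/(2π×41.5×16.4) = 1.721×10^-5 K/W
R_perlite board = ln(86.2/59.2)/(2π×0.0587×16.4) = 0.06212 K/W
R_mineral wool = ln(131.2/86.2)/(2π×0.0406×16.4) = 0.1004 K/W
R_total = 0.1627 K/W
Q = ΔT/R_total = 175/0.1627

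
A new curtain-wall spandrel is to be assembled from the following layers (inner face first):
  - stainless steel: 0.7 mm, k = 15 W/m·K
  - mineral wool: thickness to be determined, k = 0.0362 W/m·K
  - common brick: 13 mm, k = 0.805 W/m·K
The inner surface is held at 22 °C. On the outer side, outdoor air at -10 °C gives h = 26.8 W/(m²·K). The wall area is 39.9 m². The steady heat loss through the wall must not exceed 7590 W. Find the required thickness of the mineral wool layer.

Using the resistance-network approach (series):
R_stainless steel = L/(kA) = 0.0007/(15×39.9) = 1.17×10^-6 K/W
R_common brick = L/(kA) = 0.013/(0.805×39.9) = 4.047×10^-4 K/W
R_outer film = 1/(h_o·A) = 1/(26.8×39.9) = 9.352×10^-4 K/W
Sum of the known resistances R_other = 0.001341 K/W
Required total resistance R_tot = ΔT/Q_allow = 32/7590 = 0.004216 K/W
R_mineral wool = R_tot − R_other = 0.002875 K/W
L = R·k·A = 0.002875×0.0362×39.9

L ≈ 4.15 mm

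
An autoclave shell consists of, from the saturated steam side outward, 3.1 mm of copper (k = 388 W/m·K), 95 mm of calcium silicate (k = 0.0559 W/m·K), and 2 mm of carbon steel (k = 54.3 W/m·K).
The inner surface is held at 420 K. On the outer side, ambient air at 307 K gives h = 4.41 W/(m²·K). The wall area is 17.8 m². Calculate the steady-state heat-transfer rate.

Q ≈ 1040 W

Using the resistance-network approach (series):
R_copper = L/(kA) = 0.0031/(388×17.8) = 4.489×10^-7 K/W
R_calcium silicate = L/(kA) = 0.095/(0.0559×17.8) = 0.09548 K/W
R_carbon steel = L/(kA) = 0.002/(54.3×17.8) = 2.069×10^-6 K/W
R_outer film = 1/(h_o·A) = 1/(4.41×17.8) = 0.01274 K/W
R_total = 0.1082 K/W
Q = ΔT / R_total = 113 / 0.1082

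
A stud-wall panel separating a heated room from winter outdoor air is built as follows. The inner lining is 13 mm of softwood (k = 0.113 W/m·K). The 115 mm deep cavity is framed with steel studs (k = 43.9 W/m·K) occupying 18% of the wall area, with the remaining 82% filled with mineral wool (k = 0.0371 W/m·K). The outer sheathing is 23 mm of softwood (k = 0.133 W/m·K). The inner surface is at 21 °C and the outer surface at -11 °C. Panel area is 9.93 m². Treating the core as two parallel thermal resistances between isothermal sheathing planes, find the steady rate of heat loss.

Q ≈ 1050 W

Sheathing layers in series; stud and cavity paths in parallel between them.
R_inner = 0.013/(0.113×9.93) = 0.01159 K/W
R_stud  = 0.115/(43.9×0.18×9.93) = 0.001466 K/W
R_cav   = 0.115/(0.0371×0.82×9.93) = 0.3807 K/W
1/R_core = 1/R_stud + 1/R_cav → R_core = 0.00146 K/W
R_outer = 0.023/(0.133×9.93) = 0.01742 K/W
R_total = 0.03046 K/W
Q = ΔT/R_total = 32/0.03046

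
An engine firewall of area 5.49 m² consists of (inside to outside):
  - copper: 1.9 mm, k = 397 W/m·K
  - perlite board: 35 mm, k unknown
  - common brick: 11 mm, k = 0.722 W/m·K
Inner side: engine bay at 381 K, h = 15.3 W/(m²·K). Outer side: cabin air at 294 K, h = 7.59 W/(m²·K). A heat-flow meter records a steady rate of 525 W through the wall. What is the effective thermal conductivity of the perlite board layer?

Using the resistance-network approach (series):
R_inner film = 1/(h_i·A) = 1/(15.3×5.49) = 0.01191 K/W
R_copper = L/(kA) = 0.0019/(397×5.49) = 8.717×10^-7 K/W
R_common brick = L/(kA) = 0.011/(0.722×5.49) = 0.002775 K/W
R_outer film = 1/(h_o·A) = 1/(7.59×5.49) = 0.024 K/W
Sum of known resistances R_other = 0.03868 K/W
Total R = ΔT/Q = 87/525 = 0.1657 K/W
R_perlite board = R_total − R_other = 0.127 K/W
k = L/(R·A) = 0.035/(0.127×5.49)

k ≈ 0.0502 W/(m·K)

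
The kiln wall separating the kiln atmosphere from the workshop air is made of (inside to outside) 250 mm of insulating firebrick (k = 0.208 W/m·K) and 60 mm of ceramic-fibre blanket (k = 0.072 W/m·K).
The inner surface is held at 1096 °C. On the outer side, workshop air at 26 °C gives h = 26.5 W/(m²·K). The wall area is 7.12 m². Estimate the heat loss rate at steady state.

Thermal resistances in series:
R_insulating firebrick = L/(kA) = 0.25/(0.208×7.12) = 0.1688 K/W
R_ceramic-fibre blanket = L/(kA) = 0.06/(0.072×7.12) = 0.117 K/W
R_outer film = 1/(h_o·A) = 1/(26.5×7.12) = 0.0053 K/W
R_total = 0.2912 K/W
Q = ΔT / R_total = 1070 / 0.2912

Q ≈ 3680 W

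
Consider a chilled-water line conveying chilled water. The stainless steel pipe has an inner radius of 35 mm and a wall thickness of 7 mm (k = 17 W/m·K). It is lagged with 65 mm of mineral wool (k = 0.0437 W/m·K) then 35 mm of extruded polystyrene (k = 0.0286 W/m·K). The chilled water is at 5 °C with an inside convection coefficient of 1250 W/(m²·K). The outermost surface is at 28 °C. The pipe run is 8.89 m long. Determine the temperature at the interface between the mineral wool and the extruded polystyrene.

T ≈ 20.7 °C

Cylindrical conduction, so R = ln(r₂/r₁)/(2πkL) per layer, in series:
R_inner film = 1/(h_i·2πr₁L) = 1/(1250×2π×0.035×8.89) = 4.092×10^-4 K/W
R_stainless steel pipe wall = ln(42/35)/(2π×17×8.89) = 1.92×10^-4 K/W
R_mineral wool = ln(107/42)/(2π×0.0437×8.89) = 0.3831 K/W
R_extruded polystyrene = ln(142/107)/(2π×0.0286×8.89) = 0.1771 K/W
R_total = 0.5609 K/W
Q = ΔT/R_total = 23/0.5609
Q = 41 W
T_interface = T_inner + Q·ΣR(inner→interface) = 5 + 41×0.3837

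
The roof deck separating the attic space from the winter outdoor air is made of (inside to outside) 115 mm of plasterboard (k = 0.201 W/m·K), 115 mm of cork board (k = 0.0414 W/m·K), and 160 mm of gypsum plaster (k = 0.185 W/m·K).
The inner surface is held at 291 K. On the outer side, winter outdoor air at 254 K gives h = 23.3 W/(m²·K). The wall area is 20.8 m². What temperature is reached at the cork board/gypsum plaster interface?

Model the wall as resistances in series:
R_plasterboard = L/(kA) = 0.115/(0.201×20.8) = 0.02751 K/W
R_cork board = L/(kA) = 0.115/(0.0414×20.8) = 0.1335 K/W
R_gypsum plaster = L/(kA) = 0.16/(0.185×20.8) = 0.04158 K/W
R_outer film = 1/(h_o·A) = 1/(23.3×20.8) = 0.002063 K/W
R_total = 0.2047 K/W;  Q = ΔT/R_total = 37/0.2047 = 180.8 W
T_interface = T_inner − Q·ΣR(inner→interface) = 291 − 181×0.1611

T ≈ 262 K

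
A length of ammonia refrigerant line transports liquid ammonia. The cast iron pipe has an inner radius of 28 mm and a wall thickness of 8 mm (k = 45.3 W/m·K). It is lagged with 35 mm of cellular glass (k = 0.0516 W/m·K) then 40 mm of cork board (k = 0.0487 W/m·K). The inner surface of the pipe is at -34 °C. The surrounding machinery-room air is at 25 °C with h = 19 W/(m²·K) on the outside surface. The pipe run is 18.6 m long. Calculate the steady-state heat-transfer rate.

Q ≈ 302 W

Radial resistances (cylindrical: R_cond = ln(r_o/r_i)/(2πkL), R_conv = 1/(h·2πrL)):
R_cast iron pipe wall = ln(36/28)/(2π×45.3×18.6) = 4.747×10^-5 K/W
R_cellular glass = ln(71/36)/(2π×0.0516×18.6) = 0.1126 K/W
R_cork board = ln(111/71)/(2π×0.0487×18.6) = 0.07851 K/W
R_outer film = 1/(h_o·2πr_oL) = 1/(19×2π×0.111×18.6) = 0.004057 K/W
R_total = 0.1952 K/W
Q = ΔT/R_total = 59/0.1952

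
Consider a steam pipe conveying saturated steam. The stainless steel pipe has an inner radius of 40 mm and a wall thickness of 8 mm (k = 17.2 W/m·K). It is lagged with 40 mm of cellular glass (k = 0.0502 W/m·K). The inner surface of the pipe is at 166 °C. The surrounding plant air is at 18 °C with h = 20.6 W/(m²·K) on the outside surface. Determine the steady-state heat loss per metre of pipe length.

For a radial system each layer contributes R = ln(r_out/r_in)/(2πkL); films add R = 1/(hA).
R_stainless steel pipe wall = ln(48/40)/(2π×17.2×1) = 0.001687 K/W
R_cellular glass = ln(88/48)/(2π×0.0502×1) = 1.922 K/W
R_outer film = 1/(h_o·2πr_oL) = 1/(20.6×2π×0.088×1) = 0.0878 K/W
R_total = 2.011 K/W
Q = ΔT/R_total = 148/2.011

q′ ≈ 73.6 W/m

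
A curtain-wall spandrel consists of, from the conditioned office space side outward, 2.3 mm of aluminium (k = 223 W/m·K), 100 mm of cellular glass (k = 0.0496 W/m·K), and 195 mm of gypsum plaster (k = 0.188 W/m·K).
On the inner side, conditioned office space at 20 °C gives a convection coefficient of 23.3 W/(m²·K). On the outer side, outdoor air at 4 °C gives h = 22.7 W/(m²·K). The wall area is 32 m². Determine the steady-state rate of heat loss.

Thermal resistances in series:
R_inner film = 1/(h_i·A) = 1/(23.3×32) = 0.001341 K/W
R_aluminium = L/(kA) = 0.0023/(223×32) = 3.223×10^-7 K/W
R_cellular glass = L/(kA) = 0.1/(0.0496×32) = 0.063 K/W
R_gypsum plaster = L/(kA) = 0.195/(0.188×32) = 0.03241 K/W
R_outer film = 1/(h_o·A) = 1/(22.7×32) = 0.001377 K/W
R_total = 0.09814 K/W
Q = ΔT / R_total = 16 / 0.09814

Q ≈ 163 W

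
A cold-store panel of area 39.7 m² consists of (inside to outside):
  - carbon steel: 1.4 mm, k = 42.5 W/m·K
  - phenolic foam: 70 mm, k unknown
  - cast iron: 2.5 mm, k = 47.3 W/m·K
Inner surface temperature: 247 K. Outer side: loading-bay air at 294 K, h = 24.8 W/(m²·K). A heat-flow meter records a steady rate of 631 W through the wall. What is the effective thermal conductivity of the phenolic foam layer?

k ≈ 0.024 W/(m·K)

Treating each layer as a thermal resistance in series:
R_carbon steel = L/(kA) = 0.0014/(42.5×39.7) = 8.298×10^-7 K/W
R_cast iron = L/(kA) = 0.0025/(47.3×39.7) = 1.331×10^-6 K/W
R_outer film = 1/(h_o·A) = 1/(24.8×39.7) = 0.001016 K/W
Sum of known resistances R_other = 0.001018 K/W
Total R = ΔT/Q = 47/631 = 0.07448 K/W
R_phenolic foam = R_total − R_other = 0.07347 K/W
k = L/(R·A) = 0.07/(0.07347×39.7)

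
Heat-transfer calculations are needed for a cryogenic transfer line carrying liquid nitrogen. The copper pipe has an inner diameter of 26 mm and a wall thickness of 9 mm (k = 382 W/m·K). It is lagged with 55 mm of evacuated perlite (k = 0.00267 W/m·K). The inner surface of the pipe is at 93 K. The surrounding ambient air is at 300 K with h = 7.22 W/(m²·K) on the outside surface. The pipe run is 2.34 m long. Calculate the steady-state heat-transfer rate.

Q ≈ 6.46 W

Radial resistances (cylindrical: R_cond = ln(r_o/r_i)/(2πkL), R_conv = 1/(h·2πrL)):
R_copper pipe wall = ln(22/13)/(2π×382×2.34) = 9.367×10^-5 K/W
R_evacuated perlite = ln(77/22)/(2π×0.00267×2.34) = 31.91 K/W
R_outer film = 1/(h_o·2πr_oL) = 1/(7.22×2π×0.077×2.34) = 0.1223 K/W
R_total = 32.04 K/W
Q = ΔT/R_total = 207/32.04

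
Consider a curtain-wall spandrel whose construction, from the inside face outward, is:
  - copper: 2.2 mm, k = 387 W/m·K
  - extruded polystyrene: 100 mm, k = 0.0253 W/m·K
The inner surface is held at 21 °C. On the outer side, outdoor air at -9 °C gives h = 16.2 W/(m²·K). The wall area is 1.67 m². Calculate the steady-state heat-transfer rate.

Q ≈ 12.5 W

Treating each layer as a thermal resistance in series:
R_copper = L/(kA) = 0.0022/(387×1.67) = 3.404×10^-6 K/W
R_extruded polystyrene = L/(kA) = 0.1/(0.0253×1.67) = 2.367 K/W
R_outer film = 1/(h_o·A) = 1/(16.2×1.67) = 0.03696 K/W
R_total = 2.404 K/W
Q = ΔT / R_total = 30 / 2.404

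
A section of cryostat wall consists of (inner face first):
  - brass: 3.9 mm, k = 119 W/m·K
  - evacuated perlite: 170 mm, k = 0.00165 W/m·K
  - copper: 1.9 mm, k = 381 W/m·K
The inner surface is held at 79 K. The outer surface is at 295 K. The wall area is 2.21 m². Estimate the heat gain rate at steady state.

Q ≈ 4.63 W

Using the resistance-network approach (series):
R_brass = L/(kA) = 0.0039/(119×2.21) = 1.483×10^-5 K/W
R_evacuated perlite = L/(kA) = 0.17/(0.00165×2.21) = 46.62 K/W
R_copper = L/(kA) = 0.0019/(381×2.21) = 2.257×10^-6 K/W
R_total = 46.62 K/W
Q = ΔT / R_total = 216 / 46.62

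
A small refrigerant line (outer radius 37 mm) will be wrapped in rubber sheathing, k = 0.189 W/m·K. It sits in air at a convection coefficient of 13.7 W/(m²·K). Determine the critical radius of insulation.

For a cylinder r_cr = k/h = 0.189/13.7
r_cr = 13.8 mm; since the bare radius (37 mm) is above r_cr, any added insulation will reduce heat loss.

r_cr ≈ 13.8 mm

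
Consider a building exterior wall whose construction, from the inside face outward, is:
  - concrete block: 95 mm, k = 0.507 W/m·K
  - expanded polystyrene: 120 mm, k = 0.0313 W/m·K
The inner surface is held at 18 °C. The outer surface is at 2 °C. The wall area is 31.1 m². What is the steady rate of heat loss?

Q ≈ 124 W

Model the wall as resistances in series:
R_concrete block = L/(kA) = 0.095/(0.507×31.1) = 0.006025 K/W
R_expanded polystyrene = L/(kA) = 0.12/(0.0313×31.1) = 0.1233 K/W
R_total = 0.1293 K/W
Q = ΔT / R_total = 16 / 0.1293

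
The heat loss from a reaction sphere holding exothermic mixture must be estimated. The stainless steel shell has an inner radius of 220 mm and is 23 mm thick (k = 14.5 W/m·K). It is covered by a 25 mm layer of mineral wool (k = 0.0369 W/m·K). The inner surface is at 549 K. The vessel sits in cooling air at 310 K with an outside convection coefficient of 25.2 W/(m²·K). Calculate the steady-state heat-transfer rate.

Radial (spherical) resistances in series:
R_stainless steel shell = (1/0.22 − 1/0.243)/(4π×14.5) = 0.002361 K/W
R_mineral wool = (1/0.243 − 1/0.268)/(4π×0.0369) = 0.8279 K/W
R_outer film = 1/(h·4πr_o²) = 1/(25.2×4π×0.268²) = 0.04397 K/W
R_total = 0.8742 K/W
Q = ΔT/R_total = 239/0.8742

Q ≈ 273 W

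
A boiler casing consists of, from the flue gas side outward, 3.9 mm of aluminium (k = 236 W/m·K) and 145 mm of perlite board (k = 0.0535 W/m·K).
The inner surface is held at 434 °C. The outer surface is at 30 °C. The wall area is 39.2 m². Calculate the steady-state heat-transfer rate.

Model the wall as resistances in series:
R_aluminium = L/(kA) = 0.0039/(236×39.2) = 4.216×10^-7 K/W
R_perlite board = L/(kA) = 0.145/(0.0535×39.2) = 0.06914 K/W
R_total = 0.06914 K/W
Q = ΔT / R_total = 404 / 0.06914

Q ≈ 5840 W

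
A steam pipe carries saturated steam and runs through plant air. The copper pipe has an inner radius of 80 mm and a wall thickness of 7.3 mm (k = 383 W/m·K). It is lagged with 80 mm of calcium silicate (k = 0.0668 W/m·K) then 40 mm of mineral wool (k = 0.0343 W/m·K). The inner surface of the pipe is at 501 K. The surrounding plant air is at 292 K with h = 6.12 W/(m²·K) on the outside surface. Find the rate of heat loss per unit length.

Treating each annulus and film as a series resistance:
R_copper pipe wall = ln(87.3/80)/(2π×383×1) = 3.629×10^-5 K/W
R_calcium silicate = ln(167.3/87.3)/(2π×0.0668×1) = 1.55 K/W
R_mineral wool = ln(207.3/167.3)/(2π×0.0343×1) = 0.9947 K/W
R_outer film = 1/(h_o·2πr_oL) = 1/(6.12×2π×0.2073×1) = 0.1254 K/W
R_total = 2.67 K/W
Q = ΔT/R_total = 209/2.67

q′ ≈ 78.3 W/m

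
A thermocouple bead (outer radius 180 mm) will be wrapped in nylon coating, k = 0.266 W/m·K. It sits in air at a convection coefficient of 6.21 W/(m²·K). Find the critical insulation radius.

For a sphere r_cr = 2k/h = 2×0.266/6.21
r_cr = 85.7 mm; since the bare radius (180 mm) is above r_cr, any added insulation will reduce heat loss.

r_cr ≈ 85.7 mm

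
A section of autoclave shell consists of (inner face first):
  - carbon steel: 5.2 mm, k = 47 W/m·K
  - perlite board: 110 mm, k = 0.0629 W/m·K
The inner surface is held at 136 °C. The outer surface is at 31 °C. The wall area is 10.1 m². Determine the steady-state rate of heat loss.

Thermal resistances in series:
R_carbon steel = L/(kA) = 0.0052/(47×10.1) = 1.095×10^-5 K/W
R_perlite board = L/(kA) = 0.11/(0.0629×10.1) = 0.1731 K/W
R_total = 0.1732 K/W
Q = ΔT / R_total = 105 / 0.1732

Q ≈ 606 W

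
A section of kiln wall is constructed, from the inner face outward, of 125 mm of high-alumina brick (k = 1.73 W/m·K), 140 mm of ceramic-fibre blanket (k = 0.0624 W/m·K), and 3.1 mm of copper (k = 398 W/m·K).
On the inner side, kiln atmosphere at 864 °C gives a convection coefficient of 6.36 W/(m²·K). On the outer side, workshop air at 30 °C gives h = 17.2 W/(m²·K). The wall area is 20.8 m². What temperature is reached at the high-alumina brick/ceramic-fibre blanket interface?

T ≈ 788 °C

Treating each layer as a thermal resistance in series:
R_inner film = 1/(h_i·A) = 1/(6.36×20.8) = 0.007559 K/W
R_high-alumina brick = L/(kA) = 0.125/(1.73×20.8) = 0.003474 K/W
R_ceramic-fibre blanket = L/(kA) = 0.14/(0.0624×20.8) = 0.1079 K/W
R_copper = L/(kA) = 0.0031/(398×20.8) = 3.745×10^-7 K/W
R_outer film = 1/(h_o·A) = 1/(17.2×20.8) = 0.002795 K/W
R_total = 0.1217 K/W;  Q = ΔT/R_total = 834/0.1217 = 6853 W
T_interface = T_inner − Q·ΣR(inner→interface) = 864 − 6850×0.01103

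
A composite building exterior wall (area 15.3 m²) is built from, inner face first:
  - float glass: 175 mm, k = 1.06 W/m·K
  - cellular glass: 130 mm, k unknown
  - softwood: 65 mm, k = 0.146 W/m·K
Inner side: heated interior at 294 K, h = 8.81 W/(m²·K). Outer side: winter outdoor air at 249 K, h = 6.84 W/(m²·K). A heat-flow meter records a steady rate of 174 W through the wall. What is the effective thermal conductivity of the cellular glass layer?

Treating each layer as a thermal resistance in series:
R_inner film = 1/(h_i·A) = 1/(8.81×15.3) = 0.007419 K/W
R_float glass = L/(kA) = 0.175/(1.06×15.3) = 0.01079 K/W
R_softwood = L/(kA) = 0.065/(0.146×15.3) = 0.0291 K/W
R_outer film = 1/(h_o·A) = 1/(6.84×15.3) = 0.009555 K/W
Sum of known resistances R_other = 0.05686 K/W
Total R = ΔT/Q = 45/174 = 0.2586 K/W
R_cellular glass = R_total − R_other = 0.2018 K/W
k = L/(R·A) = 0.13/(0.2018×15.3)

k ≈ 0.0421 W/(m·K)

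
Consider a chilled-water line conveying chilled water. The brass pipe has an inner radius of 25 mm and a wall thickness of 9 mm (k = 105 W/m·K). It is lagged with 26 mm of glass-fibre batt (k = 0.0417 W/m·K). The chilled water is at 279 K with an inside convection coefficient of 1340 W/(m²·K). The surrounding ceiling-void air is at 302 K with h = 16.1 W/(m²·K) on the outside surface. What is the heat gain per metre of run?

Cylindrical conduction, so R = ln(r₂/r₁)/(2πkL) per layer, in series:
R_inner film = 1/(h_i·2πr₁L) = 1/(1340×2π×0.025×1) = 0.004751 K/W
R_brass pipe wall = ln(34/25)/(2π×105×1) = 4.661×10^-4 K/W
R_glass-fibre batt = ln(60/34)/(2π×0.0417×1) = 2.168 K/W
R_outer film = 1/(h_o·2πr_oL) = 1/(16.1×2π×0.06×1) = 0.1648 K/W
R_total = 2.338 K/W
Q = ΔT/R_total = 23/2.338

q′ ≈ 9.84 W/m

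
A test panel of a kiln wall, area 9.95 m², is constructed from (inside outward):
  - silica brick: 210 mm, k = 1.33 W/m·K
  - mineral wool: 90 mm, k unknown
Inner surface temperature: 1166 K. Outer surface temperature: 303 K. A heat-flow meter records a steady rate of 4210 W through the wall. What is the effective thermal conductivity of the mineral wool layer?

k ≈ 0.0478 W/(m·K)

Treating each layer as a thermal resistance in series:
R_silica brick = L/(kA) = 0.21/(1.33×9.95) = 0.01587 K/W
Sum of known resistances R_other = 0.01587 K/W
Total R = ΔT/Q = 863/4210 = 0.205 K/W
R_mineral wool = R_total − R_other = 0.1891 K/W
k = L/(R·A) = 0.09/(0.1891×9.95)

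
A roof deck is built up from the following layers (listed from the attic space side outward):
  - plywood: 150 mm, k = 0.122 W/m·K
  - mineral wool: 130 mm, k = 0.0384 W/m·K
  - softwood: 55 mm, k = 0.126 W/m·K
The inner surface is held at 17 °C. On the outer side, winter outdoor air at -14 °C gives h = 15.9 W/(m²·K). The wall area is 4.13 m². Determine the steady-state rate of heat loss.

Q ≈ 25 W

Using the resistance-network approach (series):
R_plywood = L/(kA) = 0.15/(0.122×4.13) = 0.2977 K/W
R_mineral wool = L/(kA) = 0.13/(0.0384×4.13) = 0.8197 K/W
R_softwood = L/(kA) = 0.055/(0.126×4.13) = 0.1057 K/W
R_outer film = 1/(h_o·A) = 1/(15.9×4.13) = 0.01523 K/W
R_total = 1.238 K/W
Q = ΔT / R_total = 31 / 1.238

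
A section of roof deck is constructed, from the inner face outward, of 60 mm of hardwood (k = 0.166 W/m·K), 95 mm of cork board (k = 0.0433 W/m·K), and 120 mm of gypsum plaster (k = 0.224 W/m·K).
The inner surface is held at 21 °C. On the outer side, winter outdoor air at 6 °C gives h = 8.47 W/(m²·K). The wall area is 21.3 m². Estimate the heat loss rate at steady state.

Series thermal resistances:
R_hardwood = L/(kA) = 0.06/(0.166×21.3) = 0.01697 K/W
R_cork board = L/(kA) = 0.095/(0.0433×21.3) = 0.103 K/W
R_gypsum plaster = L/(kA) = 0.12/(0.224×21.3) = 0.02515 K/W
R_outer film = 1/(h_o·A) = 1/(8.47×21.3) = 0.005543 K/W
R_total = 0.1507 K/W
Q = ΔT / R_total = 15 / 0.1507

Q ≈ 99.6 W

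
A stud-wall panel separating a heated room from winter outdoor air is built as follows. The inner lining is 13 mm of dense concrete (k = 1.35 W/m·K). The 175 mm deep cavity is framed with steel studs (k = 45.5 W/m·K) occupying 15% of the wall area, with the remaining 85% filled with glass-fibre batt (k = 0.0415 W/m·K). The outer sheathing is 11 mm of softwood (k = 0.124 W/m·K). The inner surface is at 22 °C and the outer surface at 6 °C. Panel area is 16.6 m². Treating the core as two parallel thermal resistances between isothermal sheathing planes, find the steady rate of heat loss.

Sheathing layers in series; stud and cavity paths in parallel between them.
R_inner = 0.013/(1.35×16.6) = 5.801×10^-4 K/W
R_stud  = 0.175/(45.5×0.15×16.6) = 0.001545 K/W
R_cav   = 0.175/(0.0415×0.85×16.6) = 0.2989 K/W
1/R_core = 1/R_stud + 1/R_cav → R_core = 0.001537 K/W
R_outer = 0.011/(0.124×16.6) = 0.005344 K/W
R_total = 0.007461 K/W
Q = ΔT/R_total = 16/0.007461

Q ≈ 2140 W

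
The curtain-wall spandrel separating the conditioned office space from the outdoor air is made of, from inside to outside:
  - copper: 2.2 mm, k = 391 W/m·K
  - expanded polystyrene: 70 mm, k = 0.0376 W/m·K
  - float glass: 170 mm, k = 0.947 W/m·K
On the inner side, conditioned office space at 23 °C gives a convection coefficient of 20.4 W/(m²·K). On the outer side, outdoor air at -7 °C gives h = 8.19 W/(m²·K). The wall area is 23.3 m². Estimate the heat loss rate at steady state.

Q ≈ 316 W

Treating each layer as a thermal resistance in series:
R_inner film = 1/(h_i·A) = 1/(20.4×23.3) = 0.002104 K/W
R_copper = L/(kA) = 0.0022/(391×23.3) = 2.415×10^-7 K/W
R_expanded polystyrene = L/(kA) = 0.07/(0.0376×23.3) = 0.0799 K/W
R_float glass = L/(kA) = 0.17/(0.947×23.3) = 0.007704 K/W
R_outer film = 1/(h_o·A) = 1/(8.19×23.3) = 0.00524 K/W
R_total = 0.09495 K/W
Q = ΔT / R_total = 30 / 0.09495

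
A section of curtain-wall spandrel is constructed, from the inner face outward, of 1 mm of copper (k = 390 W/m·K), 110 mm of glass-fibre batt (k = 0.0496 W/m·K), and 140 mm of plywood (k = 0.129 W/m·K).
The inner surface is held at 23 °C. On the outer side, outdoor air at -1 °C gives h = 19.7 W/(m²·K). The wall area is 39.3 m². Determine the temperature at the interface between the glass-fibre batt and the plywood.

T ≈ 7.13 °C

Model the wall as resistances in series:
R_copper = L/(kA) = 0.001/(390×39.3) = 6.524×10^-8 K/W
R_glass-fibre batt = L/(kA) = 0.11/(0.0496×39.3) = 0.05643 K/W
R_plywood = L/(kA) = 0.14/(0.129×39.3) = 0.02762 K/W
R_outer film = 1/(h_o·A) = 1/(19.7×39.3) = 0.001292 K/W
R_total = 0.08534 K/W;  Q = ΔT/R_total = 24/0.08534 = 281.2 W
T_interface = T_inner − Q·ΣR(inner→interface) = 23 − 281×0.05643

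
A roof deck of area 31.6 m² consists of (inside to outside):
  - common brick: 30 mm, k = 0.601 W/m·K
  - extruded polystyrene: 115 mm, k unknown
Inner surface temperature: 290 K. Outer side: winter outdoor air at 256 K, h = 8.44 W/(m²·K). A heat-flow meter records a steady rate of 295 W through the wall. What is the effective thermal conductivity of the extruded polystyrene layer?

Series thermal resistances:
R_common brick = L/(kA) = 0.03/(0.601×31.6) = 0.00158 K/W
R_outer film = 1/(h_o·A) = 1/(8.44×31.6) = 0.003749 K/W
Sum of known resistances R_other = 0.005329 K/W
Total R = ΔT/Q = 34/295 = 0.1153 K/W
R_extruded polystyrene = R_total − R_other = 0.1099 K/W
k = L/(R·A) = 0.115/(0.1099×31.6)

k ≈ 0.0331 W/(m·K)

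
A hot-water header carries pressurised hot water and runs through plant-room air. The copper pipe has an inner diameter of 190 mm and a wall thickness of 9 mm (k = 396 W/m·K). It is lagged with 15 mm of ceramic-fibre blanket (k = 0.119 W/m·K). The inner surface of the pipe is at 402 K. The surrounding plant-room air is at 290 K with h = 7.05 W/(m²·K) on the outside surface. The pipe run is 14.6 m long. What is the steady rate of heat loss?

Q ≈ 4420 W

Treating each annulus and film as a series resistance:
R_copper pipe wall = ln(104/95)/(2π×396×14.6) = 2.492×10^-6 K/W
R_ceramic-fibre blanket = ln(119/104)/(2π×0.119×14.6) = 0.01234 K/W
R_outer film = 1/(h_o·2πr_oL) = 1/(7.05×2π×0.119×14.6) = 0.01299 K/W
R_total = 0.02534 K/W
Q = ΔT/R_total = 112/0.02534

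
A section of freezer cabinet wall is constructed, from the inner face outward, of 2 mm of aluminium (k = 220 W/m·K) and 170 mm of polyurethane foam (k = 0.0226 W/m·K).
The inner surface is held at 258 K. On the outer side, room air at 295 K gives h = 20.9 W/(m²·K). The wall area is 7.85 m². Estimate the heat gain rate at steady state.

Q ≈ 38.4 W

Model the wall as resistances in series:
R_aluminium = L/(kA) = 0.002/(220×7.85) = 1.158×10^-6 K/W
R_polyurethane foam = L/(kA) = 0.17/(0.0226×7.85) = 0.9582 K/W
R_outer film = 1/(h_o·A) = 1/(20.9×7.85) = 0.006095 K/W
R_total = 0.9643 K/W
Q = ΔT / R_total = 37 / 0.9643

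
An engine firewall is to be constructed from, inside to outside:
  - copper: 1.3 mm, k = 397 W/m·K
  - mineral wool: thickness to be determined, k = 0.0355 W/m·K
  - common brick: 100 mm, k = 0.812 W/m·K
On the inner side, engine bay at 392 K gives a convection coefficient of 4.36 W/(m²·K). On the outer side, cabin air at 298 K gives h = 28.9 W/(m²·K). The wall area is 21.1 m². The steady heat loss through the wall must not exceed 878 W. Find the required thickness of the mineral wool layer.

Treating each layer as a thermal resistance in series:
R_inner film = 1/(h_i·A) = 1/(4.36×21.1) = 0.01087 K/W
R_copper = L/(kA) = 0.0013/(397×21.1) = 1.552×10^-7 K/W
R_common brick = L/(kA) = 0.1/(0.812×21.1) = 0.005837 K/W
R_outer film = 1/(h_o·A) = 1/(28.9×21.1) = 0.00164 K/W
Sum of the known resistances R_other = 0.01835 K/W
Required total resistance R_tot = ΔT/Q_allow = 94/878 = 0.1071 K/W
R_mineral wool = R_tot − R_other = 0.08871 K/W
L = R·k·A = 0.08871×0.0355×21.1

L ≈ 66.5 mm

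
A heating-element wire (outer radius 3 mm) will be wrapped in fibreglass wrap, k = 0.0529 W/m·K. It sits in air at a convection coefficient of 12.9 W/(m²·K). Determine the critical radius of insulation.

For a cylinder r_cr = k/h = 0.0529/12.9
r_cr = 4.1 mm; since the bare radius (3 mm) is below r_cr, adding a thin layer of insulation will *increase* heat loss.

r_cr ≈ 4.1 mm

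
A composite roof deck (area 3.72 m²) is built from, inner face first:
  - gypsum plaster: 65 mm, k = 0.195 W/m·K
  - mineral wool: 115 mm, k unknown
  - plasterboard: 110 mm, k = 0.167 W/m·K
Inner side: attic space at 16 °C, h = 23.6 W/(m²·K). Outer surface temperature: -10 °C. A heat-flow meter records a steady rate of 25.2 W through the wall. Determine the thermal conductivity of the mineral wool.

Using the resistance-network approach (series):
R_inner film = 1/(h_i·A) = 1/(23.6×3.72) = 0.01139 K/W
R_gypsum plaster = L/(kA) = 0.065/(0.195×3.72) = 0.08961 K/W
R_plasterboard = L/(kA) = 0.11/(0.167×3.72) = 0.1771 K/W
Sum of known resistances R_other = 0.2781 K/W
Total R = ΔT/Q = 26/25.2 = 1.032 K/W
R_mineral wool = R_total − R_other = 0.7537 K/W
k = L/(R·A) = 0.115/(0.7537×3.72)

k ≈ 0.041 W/(m·K)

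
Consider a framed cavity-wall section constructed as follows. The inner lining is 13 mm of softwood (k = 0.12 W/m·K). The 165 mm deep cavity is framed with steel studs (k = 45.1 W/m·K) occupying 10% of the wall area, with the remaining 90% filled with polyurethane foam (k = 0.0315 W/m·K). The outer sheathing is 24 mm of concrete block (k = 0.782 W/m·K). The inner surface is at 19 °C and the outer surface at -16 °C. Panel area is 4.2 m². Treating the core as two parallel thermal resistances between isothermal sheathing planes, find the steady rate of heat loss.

Q ≈ 838 W

Sheathing layers in series; stud and cavity paths in parallel between them.
R_inner = 0.013/(0.12×4.2) = 0.02579 K/W
R_stud  = 0.165/(45.1×0.1×4.2) = 0.008711 K/W
R_cav   = 0.165/(0.0315×0.9×4.2) = 1.386 K/W
1/R_core = 1/R_stud + 1/R_cav → R_core = 0.008656 K/W
R_outer = 0.024/(0.782×4.2) = 0.007307 K/W
R_total = 0.04176 K/W
Q = ΔT/R_total = 35/0.04176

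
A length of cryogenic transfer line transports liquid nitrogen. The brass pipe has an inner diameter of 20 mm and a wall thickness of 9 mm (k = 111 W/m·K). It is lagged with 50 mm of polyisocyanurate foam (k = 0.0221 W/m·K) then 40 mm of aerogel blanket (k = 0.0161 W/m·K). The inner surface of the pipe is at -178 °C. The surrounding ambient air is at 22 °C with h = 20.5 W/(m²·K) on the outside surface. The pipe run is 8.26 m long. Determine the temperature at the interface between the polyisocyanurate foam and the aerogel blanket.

For a radial system each layer contributes R = ln(r_out/r_in)/(2πkL); films add R = 1/(hA).
R_brass pipe wall = ln(19/10)/(2π×111×8.26) = 1.114×10^-4 K/W
R_polyisocyanurate foam = ln(69/19)/(2π×0.0221×8.26) = 1.124 K/W
R_aerogel blanket = ln(109/69)/(2π×0.0161×8.26) = 0.5472 K/W
R_outer film = 1/(h_o·2πr_oL) = 1/(20.5×2π×0.109×8.26) = 0.008623 K/W
R_total = 1.68 K/W
Q = ΔT/R_total = 200/1.68
Q = 119 W
T_interface = T_inner + Q·ΣR(inner→interface) = -178 + 119×1.125

T ≈ -44.2 °C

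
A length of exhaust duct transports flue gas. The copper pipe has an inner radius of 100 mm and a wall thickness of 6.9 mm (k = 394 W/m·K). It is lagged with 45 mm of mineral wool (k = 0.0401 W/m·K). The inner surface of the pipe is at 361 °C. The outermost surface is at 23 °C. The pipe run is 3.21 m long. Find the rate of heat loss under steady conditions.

For a radial system each layer contributes R = ln(r_out/r_in)/(2πkL); films add R = 1/(hA).
R_copper pipe wall = ln(106.9/100)/(2π×394×3.21) = 8.397×10^-6 K/W
R_mineral wool = ln(151.9/106.9)/(2π×0.0401×3.21) = 0.4344 K/W
R_total = 0.4344 K/W
Q = ΔT/R_total = 338/0.4344

Q ≈ 778 W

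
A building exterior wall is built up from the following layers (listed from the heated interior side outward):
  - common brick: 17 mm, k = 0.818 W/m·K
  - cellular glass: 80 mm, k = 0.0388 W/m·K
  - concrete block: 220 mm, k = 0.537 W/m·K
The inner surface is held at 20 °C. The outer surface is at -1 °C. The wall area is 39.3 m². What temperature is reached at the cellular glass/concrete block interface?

T ≈ 2.45 °C

Thermal resistances in series:
R_common brick = L/(kA) = 0.017/(0.818×39.3) = 5.288×10^-4 K/W
R_cellular glass = L/(kA) = 0.08/(0.0388×39.3) = 0.05246 K/W
R_concrete block = L/(kA) = 0.22/(0.537×39.3) = 0.01042 K/W
R_total = 0.06342 K/W;  Q = ΔT/R_total = 21/0.06342 = 331.1 W
T_interface = T_inner − Q·ΣR(inner→interface) = 20 − 331×0.05299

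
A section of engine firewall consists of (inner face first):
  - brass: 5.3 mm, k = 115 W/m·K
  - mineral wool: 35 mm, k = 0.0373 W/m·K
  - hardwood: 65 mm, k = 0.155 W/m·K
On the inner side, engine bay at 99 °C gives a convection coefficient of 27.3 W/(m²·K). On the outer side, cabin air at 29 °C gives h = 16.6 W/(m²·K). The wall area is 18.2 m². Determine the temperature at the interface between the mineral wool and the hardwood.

Thermal resistances in series:
R_inner film = 1/(h_i·A) = 1/(27.3×18.2) = 0.002013 K/W
R_brass = L/(kA) = 0.0053/(115×18.2) = 2.532×10^-6 K/W
R_mineral wool = L/(kA) = 0.035/(0.0373×18.2) = 0.05156 K/W
R_hardwood = L/(kA) = 0.065/(0.155×18.2) = 0.02304 K/W
R_outer film = 1/(h_o·A) = 1/(16.6×18.2) = 0.00331 K/W
R_total = 0.07992 K/W;  Q = ΔT/R_total = 70/0.07992 = 875.8 W
T_interface = T_inner − Q·ΣR(inner→interface) = 99 − 876×0.05357

T ≈ 52.1 °C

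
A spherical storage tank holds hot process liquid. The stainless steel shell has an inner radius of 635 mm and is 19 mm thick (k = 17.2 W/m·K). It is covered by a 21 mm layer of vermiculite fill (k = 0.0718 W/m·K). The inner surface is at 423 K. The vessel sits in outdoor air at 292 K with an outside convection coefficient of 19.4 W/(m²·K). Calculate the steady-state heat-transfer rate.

Each spherical layer contributes R = (1/r_i − 1/r_o)/(4πk):
R_stainless steel shell = (1/0.635 − 1/0.654)/(4π×17.2) = 2.117×10^-4 K/W
R_vermiculite fill = (1/0.654 − 1/0.675)/(4π×0.0718) = 0.05272 K/W
R_outer film = 1/(h·4πr_o²) = 1/(19.4×4π×0.675²) = 0.009003 K/W
R_total = 0.06194 K/W
Q = ΔT/R_total = 131/0.06194

Q ≈ 2120 W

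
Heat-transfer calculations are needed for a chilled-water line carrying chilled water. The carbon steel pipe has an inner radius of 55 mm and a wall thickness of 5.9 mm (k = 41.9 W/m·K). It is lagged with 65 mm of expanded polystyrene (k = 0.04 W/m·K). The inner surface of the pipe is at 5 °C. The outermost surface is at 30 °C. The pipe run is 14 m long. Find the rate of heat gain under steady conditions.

Radial resistances (cylindrical: R_cond = ln(r_o/r_i)/(2πkL), R_conv = 1/(h·2πrL)):
R_carbon steel pipe wall = ln(60.9/55)/(2π×41.9×14) = 2.765×10^-5 K/W
R_expanded polystyrene = ln(125.9/60.9)/(2π×0.04×14) = 0.2064 K/W
R_total = 0.2064 K/W
Q = ΔT/R_total = 25/0.2064

Q ≈ 121 W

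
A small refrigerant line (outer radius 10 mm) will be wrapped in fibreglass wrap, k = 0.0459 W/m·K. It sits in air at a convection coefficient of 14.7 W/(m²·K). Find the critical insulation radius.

r_cr ≈ 3.12 mm

For a cylinder r_cr = k/h = 0.0459/14.7
r_cr = 3.12 mm; since the bare radius (10 mm) is above r_cr, any added insulation will reduce heat loss.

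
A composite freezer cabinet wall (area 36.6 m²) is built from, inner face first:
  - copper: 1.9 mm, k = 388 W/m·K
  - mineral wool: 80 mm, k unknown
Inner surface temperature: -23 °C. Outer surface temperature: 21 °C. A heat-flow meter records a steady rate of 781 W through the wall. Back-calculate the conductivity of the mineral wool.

Thermal resistances in series:
R_copper = L/(kA) = 0.0019/(388×36.6) = 1.338×10^-7 K/W
Sum of known resistances R_other = 1.338×10^-7 K/W
Total R = ΔT/Q = 44/781 = 0.05634 K/W
R_mineral wool = R_total − R_other = 0.05634 K/W
k = L/(R·A) = 0.08/(0.05634×36.6)

k ≈ 0.0388 W/(m·K)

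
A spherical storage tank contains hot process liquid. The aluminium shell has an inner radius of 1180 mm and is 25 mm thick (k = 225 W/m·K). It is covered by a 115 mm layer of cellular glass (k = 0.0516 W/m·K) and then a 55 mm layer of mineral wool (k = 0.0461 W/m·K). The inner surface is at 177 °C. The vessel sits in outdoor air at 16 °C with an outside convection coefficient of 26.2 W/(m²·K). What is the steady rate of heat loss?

Q ≈ 973 W

For a spherical shell R = (1/r₁ − 1/r₂)/(4πk); film R = 1/(h·4πr²). In series:
R_aluminium shell = (1/1.18 − 1/1.205)/(4π×225) = 6.218×10^-6 K/W
R_cellular glass = (1/1.205 − 1/1.32)/(4π×0.0516) = 0.1115 K/W
R_mineral wool = (1/1.32 − 1/1.375)/(4π×0.0461) = 0.05231 K/W
R_outer film = 1/(h·4πr_o²) = 1/(26.2×4π×1.375²) = 0.001607 K/W
R_total = 0.1654 K/W
Q = ΔT/R_total = 161/0.1654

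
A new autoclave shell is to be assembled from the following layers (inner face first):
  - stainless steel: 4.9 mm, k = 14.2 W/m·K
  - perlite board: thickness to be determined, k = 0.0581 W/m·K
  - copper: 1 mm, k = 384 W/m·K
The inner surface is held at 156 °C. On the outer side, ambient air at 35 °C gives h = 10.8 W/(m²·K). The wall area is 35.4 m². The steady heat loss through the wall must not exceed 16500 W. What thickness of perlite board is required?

L ≈ 9.68 mm

Series thermal resistances:
R_stainless steel = L/(kA) = 0.0049/(14.2×35.4) = 9.748×10^-6 K/W
R_copper = L/(kA) = 0.001/(384×35.4) = 7.356×10^-8 K/W
R_outer film = 1/(h_o·A) = 1/(10.8×35.4) = 0.002616 K/W
Sum of the known resistances R_other = 0.002625 K/W
Required total resistance R_tot = ΔT/Q_allow = 121/16500 = 0.007333 K/W
R_perlite board = R_tot − R_other = 0.004708 K/W
L = R·k·A = 0.004708×0.0581×35.4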